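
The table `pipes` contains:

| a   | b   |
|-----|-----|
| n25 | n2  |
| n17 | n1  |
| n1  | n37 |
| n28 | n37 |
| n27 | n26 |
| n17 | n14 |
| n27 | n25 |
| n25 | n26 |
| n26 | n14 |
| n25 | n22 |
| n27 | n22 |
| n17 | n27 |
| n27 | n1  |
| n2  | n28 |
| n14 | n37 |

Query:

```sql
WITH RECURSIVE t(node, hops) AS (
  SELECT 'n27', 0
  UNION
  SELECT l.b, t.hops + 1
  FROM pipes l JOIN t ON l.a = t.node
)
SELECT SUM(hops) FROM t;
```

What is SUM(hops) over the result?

Base: (n27, hops=0).
Iteration 1: edges from {n27} -> (n1, hops=1), (n22, hops=1), (n25, hops=1), (n26, hops=1).
Iteration 2: edges from {n1,n22,n25,n26} -> (n14, hops=2), (n2, hops=2), (n22, hops=2), (n26, hops=2), (n37, hops=2).
Iteration 3: edges from {n14,n2,n22,n26,n37} -> (n14, hops=3), (n28, hops=3), (n37, hops=3).
Iteration 4: edges from {n14,n28,n37} -> (n37, hops=4). [UNION drops 1 duplicate row(s)]
Iteration 5: no outgoing edges from {n37}; recursion stops.
SUM(hops) = 0 + 1 + 1 + 1 + 1 + 2 + 2 + 2 + 2 + 2 + 3 + 3 + 3 + 4 = 27.

27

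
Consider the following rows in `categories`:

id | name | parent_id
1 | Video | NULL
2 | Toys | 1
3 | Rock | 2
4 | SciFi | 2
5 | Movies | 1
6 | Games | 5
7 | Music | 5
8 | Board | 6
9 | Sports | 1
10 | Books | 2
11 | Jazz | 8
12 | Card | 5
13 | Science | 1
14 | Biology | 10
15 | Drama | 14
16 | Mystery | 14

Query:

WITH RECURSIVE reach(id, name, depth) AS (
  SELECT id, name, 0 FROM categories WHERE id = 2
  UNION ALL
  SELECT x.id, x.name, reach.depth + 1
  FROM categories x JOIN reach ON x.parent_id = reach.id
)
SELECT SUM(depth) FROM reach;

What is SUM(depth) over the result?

11

Base: id=2 (Toys) at depth 0.
Iteration 1: rows with parent_id in {2} -> Rock (id 3, depth 1), SciFi (id 4, depth 1), Books (id 10, depth 1).
Iteration 2: rows with parent_id in {3,4,10} -> Biology (id 14, depth 2).
Iteration 3: rows with parent_id in {14} -> Drama (id 15, depth 3), Mystery (id 16, depth 3).
Iteration 4: no rows with parent_id in {15,16}; recursion stops.
SUM(depth) = 0 + 1 + 1 + 1 + 2 + 3 + 3 = 11.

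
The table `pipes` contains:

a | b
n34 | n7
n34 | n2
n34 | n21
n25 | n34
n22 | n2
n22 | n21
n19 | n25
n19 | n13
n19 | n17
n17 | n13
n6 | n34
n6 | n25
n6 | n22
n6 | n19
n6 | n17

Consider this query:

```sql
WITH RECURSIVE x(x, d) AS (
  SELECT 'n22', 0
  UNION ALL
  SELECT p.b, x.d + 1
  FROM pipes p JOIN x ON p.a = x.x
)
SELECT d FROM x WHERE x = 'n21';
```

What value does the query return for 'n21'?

Base: (n22, d=0).
Iteration 1: edges from {n22} -> (n2, d=1), (n21, d=1).
Iteration 2: no outgoing edges from {n2,n21}; recursion stops.

1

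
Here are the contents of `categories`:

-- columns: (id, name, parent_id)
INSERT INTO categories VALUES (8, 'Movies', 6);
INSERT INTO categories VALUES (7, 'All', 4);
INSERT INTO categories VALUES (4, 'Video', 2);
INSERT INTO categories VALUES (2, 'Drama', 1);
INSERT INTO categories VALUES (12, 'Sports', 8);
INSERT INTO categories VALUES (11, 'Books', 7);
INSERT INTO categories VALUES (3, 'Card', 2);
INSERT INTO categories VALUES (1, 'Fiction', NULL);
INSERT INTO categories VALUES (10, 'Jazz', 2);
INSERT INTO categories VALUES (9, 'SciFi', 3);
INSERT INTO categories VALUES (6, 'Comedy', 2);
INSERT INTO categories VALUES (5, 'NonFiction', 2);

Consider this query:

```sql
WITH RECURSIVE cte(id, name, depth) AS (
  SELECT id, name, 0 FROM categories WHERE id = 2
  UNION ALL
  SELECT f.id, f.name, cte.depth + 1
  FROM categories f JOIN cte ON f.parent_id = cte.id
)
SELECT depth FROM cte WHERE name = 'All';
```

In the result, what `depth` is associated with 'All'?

Base: id=2 (Drama) at depth 0.
Iteration 1: rows with parent_id in {2} -> Card (id 3, depth 1), Video (id 4, depth 1), NonFiction (id 5, depth 1), Comedy (id 6, depth 1), Jazz (id 10, depth 1).
Iteration 2: rows with parent_id in {3,4,5,6,10} -> All (id 7, depth 2), Movies (id 8, depth 2), SciFi (id 9, depth 2).
Iteration 3: rows with parent_id in {7,8,9} -> Books (id 11, depth 3), Sports (id 12, depth 3).
Iteration 4: no rows with parent_id in {11,12}; recursion stops.

2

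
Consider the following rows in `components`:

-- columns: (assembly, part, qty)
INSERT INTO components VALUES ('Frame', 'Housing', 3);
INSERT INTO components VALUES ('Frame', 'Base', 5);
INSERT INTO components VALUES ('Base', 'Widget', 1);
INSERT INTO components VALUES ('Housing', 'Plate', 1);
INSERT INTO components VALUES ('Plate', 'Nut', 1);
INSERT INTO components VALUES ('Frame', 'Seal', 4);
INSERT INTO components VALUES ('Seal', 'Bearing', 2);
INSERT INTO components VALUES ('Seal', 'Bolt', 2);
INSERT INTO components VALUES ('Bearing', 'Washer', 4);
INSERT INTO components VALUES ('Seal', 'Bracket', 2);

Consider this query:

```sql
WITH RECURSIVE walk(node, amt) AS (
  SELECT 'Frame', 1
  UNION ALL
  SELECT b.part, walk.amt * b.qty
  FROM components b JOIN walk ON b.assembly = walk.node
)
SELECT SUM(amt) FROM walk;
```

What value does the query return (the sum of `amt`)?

Base: (Frame, amt=1).
Iteration 1: components of {Frame} -> Base = 1*5 = 5, Housing = 1*3 = 3, Seal = 1*4 = 4.
Iteration 2: components of {Base,Housing,Seal} -> Bearing = 4*2 = 8, Bolt = 4*2 = 8, Bracket = 4*2 = 8, Plate = 3*1 = 3, Widget = 5*1 = 5.
Iteration 3: components of {Bearing,Bolt,Bracket,Plate,Widget} -> Nut = 3*1 = 3, Washer = 8*4 = 32.
Iteration 4: no further components; recursion stops.
SUM(amt) = 1 + 3 + 5 + 4 + 3 + 5 + 8 + 8 + 8 + 3 + 32 = 80.

80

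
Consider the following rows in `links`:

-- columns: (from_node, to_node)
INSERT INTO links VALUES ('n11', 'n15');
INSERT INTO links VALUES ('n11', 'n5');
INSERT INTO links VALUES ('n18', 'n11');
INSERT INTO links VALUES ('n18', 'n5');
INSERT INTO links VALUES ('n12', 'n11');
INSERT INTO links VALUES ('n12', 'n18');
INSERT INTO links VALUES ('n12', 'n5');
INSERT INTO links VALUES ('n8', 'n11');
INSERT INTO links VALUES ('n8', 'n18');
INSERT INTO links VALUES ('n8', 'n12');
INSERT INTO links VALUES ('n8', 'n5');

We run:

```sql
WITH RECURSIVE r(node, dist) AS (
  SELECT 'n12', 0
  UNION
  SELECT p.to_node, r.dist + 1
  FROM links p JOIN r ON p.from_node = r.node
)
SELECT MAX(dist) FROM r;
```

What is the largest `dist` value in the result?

Base: (n12, dist=0).
Iteration 1: edges from {n12} -> (n11, dist=1), (n18, dist=1), (n5, dist=1).
Iteration 2: edges from {n11,n18,n5} -> (n11, dist=2), (n15, dist=2), (n5, dist=2). [UNION drops 1 duplicate row(s)]
Iteration 3: edges from {n11,n15,n5} -> (n15, dist=3), (n5, dist=3).
Iteration 4: no outgoing edges from {n15,n5}; recursion stops.
dist values: 0, 1, 1, 1, 2, 2, 2, 3, 3; the maximum is 3.

3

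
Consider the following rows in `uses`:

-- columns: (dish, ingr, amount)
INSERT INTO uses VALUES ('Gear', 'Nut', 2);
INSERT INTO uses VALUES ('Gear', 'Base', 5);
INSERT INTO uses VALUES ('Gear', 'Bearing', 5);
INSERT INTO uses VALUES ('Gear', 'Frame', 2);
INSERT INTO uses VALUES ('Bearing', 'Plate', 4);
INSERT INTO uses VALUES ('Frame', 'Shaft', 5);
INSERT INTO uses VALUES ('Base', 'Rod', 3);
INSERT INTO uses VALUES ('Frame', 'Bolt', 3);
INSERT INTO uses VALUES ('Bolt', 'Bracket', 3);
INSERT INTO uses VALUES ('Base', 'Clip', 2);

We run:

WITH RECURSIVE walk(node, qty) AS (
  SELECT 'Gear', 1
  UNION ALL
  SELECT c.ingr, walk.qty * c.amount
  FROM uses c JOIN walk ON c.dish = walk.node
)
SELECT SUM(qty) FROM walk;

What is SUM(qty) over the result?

94

Base: (Gear, qty=1).
Iteration 1: components of {Gear} -> Base = 1*5 = 5, Bearing = 1*5 = 5, Frame = 1*2 = 2, Nut = 1*2 = 2.
Iteration 2: components of {Base,Bearing,Frame,Nut} -> Bolt = 2*3 = 6, Clip = 5*2 = 10, Plate = 5*4 = 20, Rod = 5*3 = 15, Shaft = 2*5 = 10.
Iteration 3: components of {Bolt,Clip,Plate,Rod,Shaft} -> Bracket = 6*3 = 18.
Iteration 4: no further components; recursion stops.
SUM(qty) = 1 + 2 + 5 + 5 + 2 + 15 + 10 + 20 + 10 + 6 + 18 = 94.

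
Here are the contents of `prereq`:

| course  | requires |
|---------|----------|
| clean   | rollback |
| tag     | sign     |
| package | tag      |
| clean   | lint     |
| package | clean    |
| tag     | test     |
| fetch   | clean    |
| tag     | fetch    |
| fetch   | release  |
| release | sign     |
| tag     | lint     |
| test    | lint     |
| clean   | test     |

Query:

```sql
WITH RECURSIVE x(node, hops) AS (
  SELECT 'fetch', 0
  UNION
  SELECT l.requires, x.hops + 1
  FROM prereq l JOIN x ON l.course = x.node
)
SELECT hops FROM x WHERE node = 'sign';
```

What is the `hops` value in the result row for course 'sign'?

Base: (fetch, hops=0).
Iteration 1: edges from {fetch} -> (clean, hops=1), (release, hops=1).
Iteration 2: edges from {clean,release} -> (lint, hops=2), (rollback, hops=2), (sign, hops=2), (test, hops=2).
Iteration 3: edges from {lint,rollback,sign,test} -> (lint, hops=3).
Iteration 4: no outgoing edges from {lint}; recursion stops.

2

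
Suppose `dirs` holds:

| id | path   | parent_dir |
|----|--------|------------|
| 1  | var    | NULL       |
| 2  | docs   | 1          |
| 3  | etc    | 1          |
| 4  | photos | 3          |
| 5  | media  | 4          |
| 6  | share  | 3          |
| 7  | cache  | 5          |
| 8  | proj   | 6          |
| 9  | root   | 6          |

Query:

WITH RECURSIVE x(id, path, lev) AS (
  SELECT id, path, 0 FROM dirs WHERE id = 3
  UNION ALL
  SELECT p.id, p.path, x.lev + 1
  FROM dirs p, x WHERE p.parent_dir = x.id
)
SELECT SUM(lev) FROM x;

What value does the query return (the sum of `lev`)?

Base: id=3 (etc) at lev 0.
Iteration 1: rows with parent_dir in {3} -> photos (id 4, lev 1), share (id 6, lev 1).
Iteration 2: rows with parent_dir in {4,6} -> media (id 5, lev 2), proj (id 8, lev 2), root (id 9, lev 2).
Iteration 3: rows with parent_dir in {5,8,9} -> cache (id 7, lev 3).
Iteration 4: no rows with parent_dir in {7}; recursion stops.
SUM(lev) = 0 + 1 + 1 + 2 + 2 + 2 + 3 = 11.

11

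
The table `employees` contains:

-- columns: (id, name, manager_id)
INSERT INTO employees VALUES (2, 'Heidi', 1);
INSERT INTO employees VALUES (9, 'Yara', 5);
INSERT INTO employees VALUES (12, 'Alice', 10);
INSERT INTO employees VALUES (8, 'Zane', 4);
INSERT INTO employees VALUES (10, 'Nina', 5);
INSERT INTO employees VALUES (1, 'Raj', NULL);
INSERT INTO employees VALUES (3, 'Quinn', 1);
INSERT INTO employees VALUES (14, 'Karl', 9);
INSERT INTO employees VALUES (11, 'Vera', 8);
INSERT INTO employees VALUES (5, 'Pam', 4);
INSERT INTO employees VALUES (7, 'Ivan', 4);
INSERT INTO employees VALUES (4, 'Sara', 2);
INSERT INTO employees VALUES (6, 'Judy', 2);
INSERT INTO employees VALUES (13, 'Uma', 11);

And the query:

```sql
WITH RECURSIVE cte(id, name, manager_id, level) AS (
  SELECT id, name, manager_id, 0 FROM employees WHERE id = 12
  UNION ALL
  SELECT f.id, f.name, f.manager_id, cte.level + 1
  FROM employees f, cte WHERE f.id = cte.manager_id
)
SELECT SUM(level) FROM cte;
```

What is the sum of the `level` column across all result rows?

Base: id=12 (Alice), manager_id=10, level 0.
Iteration 1: join on id=10 -> Nina (id 10, manager_id=5, level 1).
Iteration 2: join on id=5 -> Pam (id 5, manager_id=4, level 2).
Iteration 3: join on id=4 -> Sara (id 4, manager_id=2, level 3).
Iteration 4: join on id=2 -> Heidi (id 2, manager_id=1, level 4).
Iteration 5: join on id=1 -> Raj (id 1, manager_id=NULL, level 5).
Iteration 6: manager_id is NULL; no match; recursion stops.
SUM(level) = 0 + 1 + 2 + 3 + 4 + 5 = 15.

15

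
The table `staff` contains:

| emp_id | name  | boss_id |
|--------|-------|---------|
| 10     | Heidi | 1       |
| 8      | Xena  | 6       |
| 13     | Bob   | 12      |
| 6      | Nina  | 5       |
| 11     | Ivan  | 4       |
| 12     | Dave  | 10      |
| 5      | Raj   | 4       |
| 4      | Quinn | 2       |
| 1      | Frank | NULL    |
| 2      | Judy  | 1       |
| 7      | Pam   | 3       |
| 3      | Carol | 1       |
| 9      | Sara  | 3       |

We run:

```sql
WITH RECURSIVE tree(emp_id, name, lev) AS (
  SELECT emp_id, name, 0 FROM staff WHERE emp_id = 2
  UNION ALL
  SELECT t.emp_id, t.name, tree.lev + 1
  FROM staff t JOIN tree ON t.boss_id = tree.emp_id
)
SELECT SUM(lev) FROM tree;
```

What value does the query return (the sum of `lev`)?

Base: emp_id=2 (Judy) at lev 0.
Iteration 1: rows with boss_id in {2} -> Quinn (id 4, lev 1).
Iteration 2: rows with boss_id in {4} -> Raj (id 5, lev 2), Ivan (id 11, lev 2).
Iteration 3: rows with boss_id in {5,11} -> Nina (id 6, lev 3).
Iteration 4: rows with boss_id in {6} -> Xena (id 8, lev 4).
Iteration 5: no rows with boss_id in {8}; recursion stops.
SUM(lev) = 0 + 1 + 2 + 2 + 3 + 4 = 12.

12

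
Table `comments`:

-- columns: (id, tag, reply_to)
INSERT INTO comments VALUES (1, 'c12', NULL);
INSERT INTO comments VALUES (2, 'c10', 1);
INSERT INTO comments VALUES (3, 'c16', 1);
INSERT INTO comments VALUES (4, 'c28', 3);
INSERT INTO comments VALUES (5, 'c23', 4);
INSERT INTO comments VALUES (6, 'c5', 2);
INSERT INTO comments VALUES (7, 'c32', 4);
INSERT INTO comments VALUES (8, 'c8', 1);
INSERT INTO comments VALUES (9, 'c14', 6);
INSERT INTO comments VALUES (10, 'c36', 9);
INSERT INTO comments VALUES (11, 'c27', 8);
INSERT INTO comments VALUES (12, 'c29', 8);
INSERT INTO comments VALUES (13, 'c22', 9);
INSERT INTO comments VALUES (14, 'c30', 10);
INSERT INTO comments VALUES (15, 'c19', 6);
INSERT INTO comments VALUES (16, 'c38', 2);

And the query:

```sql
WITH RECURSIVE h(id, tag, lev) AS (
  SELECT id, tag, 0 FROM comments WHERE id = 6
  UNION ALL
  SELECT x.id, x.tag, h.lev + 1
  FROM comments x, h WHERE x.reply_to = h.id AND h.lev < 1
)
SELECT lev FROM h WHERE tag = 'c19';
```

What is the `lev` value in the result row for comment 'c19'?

1

Base: id=6 (c5) at lev 0.
Iteration 1: rows with reply_to in {6} -> c14 (id 9, lev 1), c19 (id 15, lev 1).
Iteration 2: lev < 1 fails for all current rows; recursion stops.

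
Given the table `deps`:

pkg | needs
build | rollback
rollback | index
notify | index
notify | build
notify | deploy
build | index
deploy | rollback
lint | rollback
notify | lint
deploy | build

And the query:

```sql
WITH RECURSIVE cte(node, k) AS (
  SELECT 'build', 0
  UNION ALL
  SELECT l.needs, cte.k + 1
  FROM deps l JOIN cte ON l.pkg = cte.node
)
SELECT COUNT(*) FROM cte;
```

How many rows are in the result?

4

Base: (build, k=0).
Iteration 1: edges from {build} -> (index, k=1), (rollback, k=1).
Iteration 2: edges from {index,rollback} -> (index, k=2).
Iteration 3: no outgoing edges from {index}; recursion stops.
Total rows emitted: 4.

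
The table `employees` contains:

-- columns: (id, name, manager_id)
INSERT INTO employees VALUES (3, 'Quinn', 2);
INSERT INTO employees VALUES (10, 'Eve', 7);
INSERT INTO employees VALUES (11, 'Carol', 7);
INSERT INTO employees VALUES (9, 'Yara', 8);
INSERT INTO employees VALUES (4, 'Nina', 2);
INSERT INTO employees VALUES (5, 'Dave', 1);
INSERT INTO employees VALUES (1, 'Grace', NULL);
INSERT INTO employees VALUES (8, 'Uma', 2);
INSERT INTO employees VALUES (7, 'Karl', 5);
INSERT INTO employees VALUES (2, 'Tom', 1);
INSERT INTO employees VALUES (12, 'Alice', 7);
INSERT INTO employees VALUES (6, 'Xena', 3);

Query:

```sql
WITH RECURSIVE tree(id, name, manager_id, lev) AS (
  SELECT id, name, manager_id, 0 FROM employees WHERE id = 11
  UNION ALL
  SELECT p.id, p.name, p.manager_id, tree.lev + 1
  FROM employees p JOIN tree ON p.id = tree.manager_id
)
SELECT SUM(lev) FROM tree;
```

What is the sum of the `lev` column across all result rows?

Base: id=11 (Carol), manager_id=7, lev 0.
Iteration 1: join on id=7 -> Karl (id 7, manager_id=5, lev 1).
Iteration 2: join on id=5 -> Dave (id 5, manager_id=1, lev 2).
Iteration 3: join on id=1 -> Grace (id 1, manager_id=NULL, lev 3).
Iteration 4: manager_id is NULL; no match; recursion stops.
SUM(lev) = 0 + 1 + 2 + 3 = 6.

6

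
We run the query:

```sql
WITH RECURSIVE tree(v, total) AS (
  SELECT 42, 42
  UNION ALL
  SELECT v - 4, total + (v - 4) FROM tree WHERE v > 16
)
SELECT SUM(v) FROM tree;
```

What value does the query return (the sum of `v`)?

Base: v=42, total=42.
Iteration 1: 42 > 16 holds -> v = 42 - 4 = 38, total = 42 + 38 = 80.
Iteration 2: 38 > 16 holds -> v = 38 - 4 = 34, total = 80 + 34 = 114.
Iteration 3: 34 > 16 holds -> v = 34 - 4 = 30, total = 114 + 30 = 144.
Iteration 4: 30 > 16 holds -> v = 30 - 4 = 26, total = 144 + 26 = 170.
Iteration 5: 26 > 16 holds -> v = 26 - 4 = 22, total = 170 + 22 = 192.
Iteration 6: 22 > 16 holds -> v = 22 - 4 = 18, total = 192 + 18 = 210.
Iteration 7: 18 > 16 holds -> v = 18 - 4 = 14, total = 210 + 14 = 224.
Iteration 8: 14 > 16 fails; recursion stops.
SUM(v) = 42 + 38 + 34 + 30 + 26 + 22 + 18 + 14 = 224.

224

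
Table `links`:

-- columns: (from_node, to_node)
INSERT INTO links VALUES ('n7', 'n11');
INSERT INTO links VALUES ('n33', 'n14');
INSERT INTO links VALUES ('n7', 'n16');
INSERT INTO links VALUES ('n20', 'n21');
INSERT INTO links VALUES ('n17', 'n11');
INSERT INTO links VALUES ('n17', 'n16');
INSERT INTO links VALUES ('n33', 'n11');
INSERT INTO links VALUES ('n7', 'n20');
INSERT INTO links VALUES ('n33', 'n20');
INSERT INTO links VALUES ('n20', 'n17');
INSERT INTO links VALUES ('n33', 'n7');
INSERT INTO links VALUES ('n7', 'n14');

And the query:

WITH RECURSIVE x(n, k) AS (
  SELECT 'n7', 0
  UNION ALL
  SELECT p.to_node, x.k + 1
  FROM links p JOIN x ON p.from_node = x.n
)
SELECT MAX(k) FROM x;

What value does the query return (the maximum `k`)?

Base: (n7, k=0).
Iteration 1: edges from {n7} -> (n11, k=1), (n14, k=1), (n16, k=1), (n20, k=1).
Iteration 2: edges from {n11,n14,n16,n20} -> (n17, k=2), (n21, k=2).
Iteration 3: edges from {n17,n21} -> (n11, k=3), (n16, k=3).
Iteration 4: no outgoing edges from {n11,n16}; recursion stops.
k values: 0, 1, 1, 1, 1, 2, 2, 3, 3; the maximum is 3.

3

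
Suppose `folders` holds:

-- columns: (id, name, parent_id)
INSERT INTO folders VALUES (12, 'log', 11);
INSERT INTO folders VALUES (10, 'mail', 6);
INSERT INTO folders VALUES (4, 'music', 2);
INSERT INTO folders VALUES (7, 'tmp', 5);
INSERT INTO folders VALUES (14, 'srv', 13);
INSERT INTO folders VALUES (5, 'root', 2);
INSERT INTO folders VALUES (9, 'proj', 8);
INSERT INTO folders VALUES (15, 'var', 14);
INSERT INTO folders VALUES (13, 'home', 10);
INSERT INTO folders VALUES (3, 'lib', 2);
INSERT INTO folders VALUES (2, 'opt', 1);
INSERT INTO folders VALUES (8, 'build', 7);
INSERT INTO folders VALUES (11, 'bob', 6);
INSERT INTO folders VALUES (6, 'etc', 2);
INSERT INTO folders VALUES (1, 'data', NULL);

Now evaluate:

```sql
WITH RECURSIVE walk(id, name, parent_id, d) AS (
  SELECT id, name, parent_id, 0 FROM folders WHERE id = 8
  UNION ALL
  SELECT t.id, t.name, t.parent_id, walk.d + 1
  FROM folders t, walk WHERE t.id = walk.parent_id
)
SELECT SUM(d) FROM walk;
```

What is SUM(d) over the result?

Base: id=8 (build), parent_id=7, d 0.
Iteration 1: join on id=7 -> tmp (id 7, parent_id=5, d 1).
Iteration 2: join on id=5 -> root (id 5, parent_id=2, d 2).
Iteration 3: join on id=2 -> opt (id 2, parent_id=1, d 3).
Iteration 4: join on id=1 -> data (id 1, parent_id=NULL, d 4).
Iteration 5: parent_id is NULL; no match; recursion stops.
SUM(d) = 0 + 1 + 2 + 3 + 4 = 10.

10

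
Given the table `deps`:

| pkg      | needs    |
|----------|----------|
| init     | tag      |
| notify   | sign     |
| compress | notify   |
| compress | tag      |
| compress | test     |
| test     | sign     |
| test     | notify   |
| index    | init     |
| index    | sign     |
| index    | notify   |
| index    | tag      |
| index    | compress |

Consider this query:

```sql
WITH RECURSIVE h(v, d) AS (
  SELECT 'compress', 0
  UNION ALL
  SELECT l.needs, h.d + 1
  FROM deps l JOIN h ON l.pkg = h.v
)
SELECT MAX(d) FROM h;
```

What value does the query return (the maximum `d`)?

3

Base: (compress, d=0).
Iteration 1: edges from {compress} -> (notify, d=1), (tag, d=1), (test, d=1).
Iteration 2: edges from {notify,tag,test} -> (notify, d=2), (sign, d=2) x2. [UNION ALL keeps all 3 new rows, including repeats]
Iteration 3: edges from {notify,sign} -> (sign, d=3).
Iteration 4: no outgoing edges from {sign}; recursion stops.
d values: 0, 1, 1, 1, 2, 2, 2, 3; the maximum is 3.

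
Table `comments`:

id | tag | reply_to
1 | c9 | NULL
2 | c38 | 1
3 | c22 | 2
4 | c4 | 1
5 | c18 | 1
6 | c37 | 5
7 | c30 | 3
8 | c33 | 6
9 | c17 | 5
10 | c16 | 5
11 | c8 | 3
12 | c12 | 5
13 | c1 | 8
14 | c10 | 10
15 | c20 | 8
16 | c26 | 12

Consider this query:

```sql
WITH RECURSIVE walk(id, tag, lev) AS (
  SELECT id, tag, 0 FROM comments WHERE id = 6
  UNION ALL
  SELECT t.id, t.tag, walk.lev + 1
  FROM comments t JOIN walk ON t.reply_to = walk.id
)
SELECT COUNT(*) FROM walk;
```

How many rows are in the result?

4

Base: id=6 (c37) at lev 0.
Iteration 1: rows with reply_to in {6} -> c33 (id 8, lev 1).
Iteration 2: rows with reply_to in {8} -> c1 (id 13, lev 2), c20 (id 15, lev 2).
Iteration 3: no rows with reply_to in {13,15}; recursion stops.
Total rows emitted: 4.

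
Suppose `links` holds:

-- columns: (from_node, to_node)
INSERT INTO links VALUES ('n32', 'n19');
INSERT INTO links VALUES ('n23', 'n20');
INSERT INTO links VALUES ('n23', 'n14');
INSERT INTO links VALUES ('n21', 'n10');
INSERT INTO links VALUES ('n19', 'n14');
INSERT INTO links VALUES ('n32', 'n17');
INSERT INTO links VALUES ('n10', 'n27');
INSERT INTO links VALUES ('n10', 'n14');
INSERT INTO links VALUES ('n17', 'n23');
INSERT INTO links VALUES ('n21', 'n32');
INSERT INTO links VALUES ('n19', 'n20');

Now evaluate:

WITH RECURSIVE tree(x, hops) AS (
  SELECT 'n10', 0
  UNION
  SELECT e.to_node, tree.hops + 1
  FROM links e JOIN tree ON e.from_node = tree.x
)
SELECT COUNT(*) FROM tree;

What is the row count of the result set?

3

Base: (n10, hops=0).
Iteration 1: edges from {n10} -> (n14, hops=1), (n27, hops=1).
Iteration 2: no outgoing edges from {n14,n27}; recursion stops.
Total rows emitted: 3.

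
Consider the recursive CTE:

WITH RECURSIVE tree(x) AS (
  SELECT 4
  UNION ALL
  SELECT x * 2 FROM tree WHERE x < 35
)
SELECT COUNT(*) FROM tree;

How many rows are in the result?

5

Base: x=4.
Iteration 1: 4 < 35 holds -> x = 4 * 2 = 8.
Iteration 2: 8 < 35 holds -> x = 8 * 2 = 16.
Iteration 3: 16 < 35 holds -> x = 16 * 2 = 32.
Iteration 4: 32 < 35 holds -> x = 32 * 2 = 64.
Iteration 5: 64 < 35 fails; recursion stops.
Total rows emitted: 5.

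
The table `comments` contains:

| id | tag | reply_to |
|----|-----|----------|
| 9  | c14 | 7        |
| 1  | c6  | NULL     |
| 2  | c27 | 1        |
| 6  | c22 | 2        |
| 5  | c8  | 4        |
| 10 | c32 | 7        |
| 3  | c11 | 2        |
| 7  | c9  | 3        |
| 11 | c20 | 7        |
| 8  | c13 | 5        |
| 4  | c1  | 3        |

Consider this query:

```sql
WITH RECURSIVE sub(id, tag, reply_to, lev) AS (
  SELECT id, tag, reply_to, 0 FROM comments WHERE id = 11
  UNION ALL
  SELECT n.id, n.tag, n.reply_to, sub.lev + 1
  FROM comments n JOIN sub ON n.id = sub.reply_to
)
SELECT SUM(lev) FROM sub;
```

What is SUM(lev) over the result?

Base: id=11 (c20), reply_to=7, lev 0.
Iteration 1: join on id=7 -> c9 (id 7, reply_to=3, lev 1).
Iteration 2: join on id=3 -> c11 (id 3, reply_to=2, lev 2).
Iteration 3: join on id=2 -> c27 (id 2, reply_to=1, lev 3).
Iteration 4: join on id=1 -> c6 (id 1, reply_to=NULL, lev 4).
Iteration 5: reply_to is NULL; no match; recursion stops.
SUM(lev) = 0 + 1 + 2 + 3 + 4 = 10.

10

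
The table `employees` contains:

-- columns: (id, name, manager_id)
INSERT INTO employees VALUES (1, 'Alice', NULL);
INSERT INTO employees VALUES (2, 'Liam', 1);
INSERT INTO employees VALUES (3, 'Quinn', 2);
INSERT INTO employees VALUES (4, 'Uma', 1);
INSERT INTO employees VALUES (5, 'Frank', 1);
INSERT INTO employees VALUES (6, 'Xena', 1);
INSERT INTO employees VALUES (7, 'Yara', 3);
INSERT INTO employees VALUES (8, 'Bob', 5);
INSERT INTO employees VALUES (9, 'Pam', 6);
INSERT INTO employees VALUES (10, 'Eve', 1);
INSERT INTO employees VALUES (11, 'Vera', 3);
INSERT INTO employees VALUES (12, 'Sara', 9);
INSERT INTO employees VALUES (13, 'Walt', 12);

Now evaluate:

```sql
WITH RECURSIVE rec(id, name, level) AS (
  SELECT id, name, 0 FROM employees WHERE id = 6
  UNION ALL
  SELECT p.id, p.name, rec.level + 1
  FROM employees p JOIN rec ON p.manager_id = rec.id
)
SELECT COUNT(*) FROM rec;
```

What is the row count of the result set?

Base: id=6 (Xena) at level 0.
Iteration 1: rows with manager_id in {6} -> Pam (id 9, level 1).
Iteration 2: rows with manager_id in {9} -> Sara (id 12, level 2).
Iteration 3: rows with manager_id in {12} -> Walt (id 13, level 3).
Iteration 4: no rows with manager_id in {13}; recursion stops.
Total rows emitted: 4.

4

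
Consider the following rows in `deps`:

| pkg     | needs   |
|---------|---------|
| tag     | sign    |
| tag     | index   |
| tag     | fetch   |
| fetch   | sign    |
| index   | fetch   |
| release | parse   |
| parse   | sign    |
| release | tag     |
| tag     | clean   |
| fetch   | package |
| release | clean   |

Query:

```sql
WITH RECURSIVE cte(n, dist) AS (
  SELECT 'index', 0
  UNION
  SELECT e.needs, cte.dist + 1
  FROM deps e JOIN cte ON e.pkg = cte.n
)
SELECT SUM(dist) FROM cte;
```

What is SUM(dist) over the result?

Base: (index, dist=0).
Iteration 1: edges from {index} -> (fetch, dist=1).
Iteration 2: edges from {fetch} -> (package, dist=2), (sign, dist=2).
Iteration 3: no outgoing edges from {package,sign}; recursion stops.
SUM(dist) = 0 + 1 + 2 + 2 = 5.

5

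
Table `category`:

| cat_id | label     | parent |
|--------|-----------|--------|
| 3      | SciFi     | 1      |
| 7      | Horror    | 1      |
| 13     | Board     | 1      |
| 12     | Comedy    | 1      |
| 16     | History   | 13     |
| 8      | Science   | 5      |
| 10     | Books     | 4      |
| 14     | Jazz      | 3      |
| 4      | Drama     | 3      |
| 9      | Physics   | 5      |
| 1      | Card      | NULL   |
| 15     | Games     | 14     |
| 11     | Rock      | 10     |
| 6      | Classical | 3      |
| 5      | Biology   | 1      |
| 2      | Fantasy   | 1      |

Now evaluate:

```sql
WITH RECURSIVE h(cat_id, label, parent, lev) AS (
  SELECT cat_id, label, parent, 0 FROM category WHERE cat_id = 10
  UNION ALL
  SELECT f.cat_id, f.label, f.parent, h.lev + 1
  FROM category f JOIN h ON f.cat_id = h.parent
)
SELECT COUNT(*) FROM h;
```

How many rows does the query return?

4

Base: cat_id=10 (Books), parent=4, lev 0.
Iteration 1: join on cat_id=4 -> Drama (id 4, parent=3, lev 1).
Iteration 2: join on cat_id=3 -> SciFi (id 3, parent=1, lev 2).
Iteration 3: join on cat_id=1 -> Card (id 1, parent=NULL, lev 3).
Iteration 4: parent is NULL; no match; recursion stops.
Total rows emitted: 4.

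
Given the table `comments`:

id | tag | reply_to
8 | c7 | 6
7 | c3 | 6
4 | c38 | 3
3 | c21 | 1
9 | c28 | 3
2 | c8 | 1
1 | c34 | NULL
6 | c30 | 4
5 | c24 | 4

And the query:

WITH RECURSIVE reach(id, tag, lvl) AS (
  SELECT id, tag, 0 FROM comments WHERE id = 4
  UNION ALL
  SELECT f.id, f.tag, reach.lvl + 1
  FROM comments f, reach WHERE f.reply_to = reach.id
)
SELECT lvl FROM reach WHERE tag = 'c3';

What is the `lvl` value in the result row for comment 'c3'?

2

Base: id=4 (c38) at lvl 0.
Iteration 1: rows with reply_to in {4} -> c24 (id 5, lvl 1), c30 (id 6, lvl 1).
Iteration 2: rows with reply_to in {5,6} -> c3 (id 7, lvl 2), c7 (id 8, lvl 2).
Iteration 3: no rows with reply_to in {7,8}; recursion stops.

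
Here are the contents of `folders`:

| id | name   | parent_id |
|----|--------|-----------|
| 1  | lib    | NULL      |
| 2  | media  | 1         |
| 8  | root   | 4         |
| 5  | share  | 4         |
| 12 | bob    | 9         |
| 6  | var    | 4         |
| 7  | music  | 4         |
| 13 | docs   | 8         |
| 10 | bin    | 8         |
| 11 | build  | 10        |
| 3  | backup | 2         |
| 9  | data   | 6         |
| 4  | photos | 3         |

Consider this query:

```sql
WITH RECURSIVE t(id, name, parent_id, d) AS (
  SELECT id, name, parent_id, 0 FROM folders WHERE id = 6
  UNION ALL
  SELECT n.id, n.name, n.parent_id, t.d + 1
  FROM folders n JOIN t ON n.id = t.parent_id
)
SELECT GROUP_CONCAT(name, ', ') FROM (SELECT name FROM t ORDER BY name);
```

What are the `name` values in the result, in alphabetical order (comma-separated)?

backup, lib, media, photos, var

Base: id=6 (var), parent_id=4, d 0.
Iteration 1: join on id=4 -> photos (id 4, parent_id=3, d 1).
Iteration 2: join on id=3 -> backup (id 3, parent_id=2, d 2).
Iteration 3: join on id=2 -> media (id 2, parent_id=1, d 3).
Iteration 4: join on id=1 -> lib (id 1, parent_id=NULL, d 4).
Iteration 5: parent_id is NULL; no match; recursion stops.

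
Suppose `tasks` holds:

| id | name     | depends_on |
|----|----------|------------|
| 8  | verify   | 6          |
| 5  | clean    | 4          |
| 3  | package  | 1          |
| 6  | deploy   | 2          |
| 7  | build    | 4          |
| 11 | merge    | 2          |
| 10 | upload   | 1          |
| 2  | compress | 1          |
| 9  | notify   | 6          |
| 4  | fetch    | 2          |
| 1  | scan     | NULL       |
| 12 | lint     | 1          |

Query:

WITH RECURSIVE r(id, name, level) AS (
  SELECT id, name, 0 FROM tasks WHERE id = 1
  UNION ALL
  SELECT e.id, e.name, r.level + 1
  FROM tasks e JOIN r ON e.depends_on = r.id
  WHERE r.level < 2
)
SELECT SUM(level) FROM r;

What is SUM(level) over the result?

Base: id=1 (scan) at level 0.
Iteration 1: rows with depends_on in {1} -> compress (id 2, level 1), package (id 3, level 1), upload (id 10, level 1), lint (id 12, level 1).
Iteration 2: rows with depends_on in {2,3,10,12} -> fetch (id 4, level 2), deploy (id 6, level 2), merge (id 11, level 2).
Iteration 3: level < 2 fails for all current rows; recursion stops.
SUM(level) = 0 + 1 + 1 + 1 + 1 + 2 + 2 + 2 = 10.

10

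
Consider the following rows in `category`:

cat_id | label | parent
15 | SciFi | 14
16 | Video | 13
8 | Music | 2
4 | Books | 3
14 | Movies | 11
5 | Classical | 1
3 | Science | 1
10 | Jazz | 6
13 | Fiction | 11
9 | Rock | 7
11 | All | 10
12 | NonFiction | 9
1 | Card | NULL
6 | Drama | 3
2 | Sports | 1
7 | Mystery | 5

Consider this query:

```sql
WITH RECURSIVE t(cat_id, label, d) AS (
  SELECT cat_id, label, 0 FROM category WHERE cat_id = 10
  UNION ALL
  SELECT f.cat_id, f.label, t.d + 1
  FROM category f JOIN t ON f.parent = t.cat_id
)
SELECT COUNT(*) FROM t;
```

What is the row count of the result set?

Base: cat_id=10 (Jazz) at d 0.
Iteration 1: rows with parent in {10} -> All (id 11, d 1).
Iteration 2: rows with parent in {11} -> Fiction (id 13, d 2), Movies (id 14, d 2).
Iteration 3: rows with parent in {13,14} -> SciFi (id 15, d 3), Video (id 16, d 3).
Iteration 4: no rows with parent in {15,16}; recursion stops.
Total rows emitted: 6.

6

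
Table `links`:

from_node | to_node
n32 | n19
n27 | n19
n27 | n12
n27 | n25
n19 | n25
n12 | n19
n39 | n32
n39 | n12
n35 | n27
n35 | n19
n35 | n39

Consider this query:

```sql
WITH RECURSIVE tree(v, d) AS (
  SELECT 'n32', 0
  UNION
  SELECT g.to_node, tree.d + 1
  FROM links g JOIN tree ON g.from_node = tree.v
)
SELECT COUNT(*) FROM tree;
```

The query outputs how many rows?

Base: (n32, d=0).
Iteration 1: edges from {n32} -> (n19, d=1).
Iteration 2: edges from {n19} -> (n25, d=2).
Iteration 3: no outgoing edges from {n25}; recursion stops.
Total rows emitted: 3.

3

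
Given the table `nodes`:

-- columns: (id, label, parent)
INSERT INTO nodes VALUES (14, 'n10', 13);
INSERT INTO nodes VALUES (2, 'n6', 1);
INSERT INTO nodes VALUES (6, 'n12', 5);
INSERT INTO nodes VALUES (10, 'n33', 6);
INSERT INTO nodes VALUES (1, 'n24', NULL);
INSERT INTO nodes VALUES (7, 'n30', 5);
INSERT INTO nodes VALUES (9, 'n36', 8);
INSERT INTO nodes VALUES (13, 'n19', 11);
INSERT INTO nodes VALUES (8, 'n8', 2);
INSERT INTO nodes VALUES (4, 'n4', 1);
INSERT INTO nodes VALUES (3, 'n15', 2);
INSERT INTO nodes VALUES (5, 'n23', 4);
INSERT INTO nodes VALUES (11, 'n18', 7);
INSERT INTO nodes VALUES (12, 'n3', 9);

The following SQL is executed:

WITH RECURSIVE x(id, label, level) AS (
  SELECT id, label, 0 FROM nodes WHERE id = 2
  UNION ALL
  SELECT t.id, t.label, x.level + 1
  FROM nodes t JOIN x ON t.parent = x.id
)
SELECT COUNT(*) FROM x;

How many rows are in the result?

Base: id=2 (n6) at level 0.
Iteration 1: rows with parent in {2} -> n15 (id 3, level 1), n8 (id 8, level 1).
Iteration 2: rows with parent in {3,8} -> n36 (id 9, level 2).
Iteration 3: rows with parent in {9} -> n3 (id 12, level 3).
Iteration 4: no rows with parent in {12}; recursion stops.
Total rows emitted: 5.

5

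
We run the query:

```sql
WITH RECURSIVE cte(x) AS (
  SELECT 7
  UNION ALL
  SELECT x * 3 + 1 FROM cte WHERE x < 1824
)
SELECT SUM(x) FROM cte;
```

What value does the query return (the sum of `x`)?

8194

Base: x=7.
Iteration 1: 7 < 1824 holds -> x = 7 * 3 + 1 = 22.
Iteration 2: 22 < 1824 holds -> x = 22 * 3 + 1 = 67.
Iteration 3: 67 < 1824 holds -> x = 67 * 3 + 1 = 202.
Iteration 4: 202 < 1824 holds -> x = 202 * 3 + 1 = 607.
Iteration 5: 607 < 1824 holds -> x = 607 * 3 + 1 = 1822.
Iteration 6: 1822 < 1824 holds -> x = 1822 * 3 + 1 = 5467.
Iteration 7: 5467 < 1824 fails; recursion stops.
SUM(x) = 7 + 22 + 67 + 202 + 607 + 1822 + 5467 = 8194.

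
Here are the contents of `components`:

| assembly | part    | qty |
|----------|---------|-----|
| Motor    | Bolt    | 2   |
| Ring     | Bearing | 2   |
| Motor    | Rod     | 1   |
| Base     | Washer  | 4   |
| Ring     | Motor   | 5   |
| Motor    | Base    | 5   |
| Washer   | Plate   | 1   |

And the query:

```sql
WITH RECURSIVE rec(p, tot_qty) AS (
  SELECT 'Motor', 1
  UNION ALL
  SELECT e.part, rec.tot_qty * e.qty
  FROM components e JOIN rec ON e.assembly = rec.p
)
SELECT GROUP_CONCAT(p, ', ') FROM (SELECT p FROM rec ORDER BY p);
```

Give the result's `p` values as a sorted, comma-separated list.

Base, Bolt, Motor, Plate, Rod, Washer

Base: (Motor, tot_qty=1).
Iteration 1: components of {Motor} -> Base = 1*5 = 5, Bolt = 1*2 = 2, Rod = 1*1 = 1.
Iteration 2: components of {Base,Bolt,Rod} -> Washer = 5*4 = 20.
Iteration 3: components of {Washer} -> Plate = 20*1 = 20.
Iteration 4: no further components; recursion stops.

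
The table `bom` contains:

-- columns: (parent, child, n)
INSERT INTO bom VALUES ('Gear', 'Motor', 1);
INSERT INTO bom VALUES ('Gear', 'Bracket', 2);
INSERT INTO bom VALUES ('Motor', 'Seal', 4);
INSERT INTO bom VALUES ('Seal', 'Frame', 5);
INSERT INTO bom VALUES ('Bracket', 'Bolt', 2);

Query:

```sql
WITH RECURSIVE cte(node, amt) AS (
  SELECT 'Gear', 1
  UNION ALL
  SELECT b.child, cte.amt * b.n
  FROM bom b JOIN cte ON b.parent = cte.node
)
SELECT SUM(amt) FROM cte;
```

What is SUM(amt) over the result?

32

Base: (Gear, amt=1).
Iteration 1: components of {Gear} -> Bracket = 1*2 = 2, Motor = 1*1 = 1.
Iteration 2: components of {Bracket,Motor} -> Bolt = 2*2 = 4, Seal = 1*4 = 4.
Iteration 3: components of {Bolt,Seal} -> Frame = 4*5 = 20.
Iteration 4: no further components; recursion stops.
SUM(amt) = 1 + 1 + 2 + 4 + 4 + 20 = 32.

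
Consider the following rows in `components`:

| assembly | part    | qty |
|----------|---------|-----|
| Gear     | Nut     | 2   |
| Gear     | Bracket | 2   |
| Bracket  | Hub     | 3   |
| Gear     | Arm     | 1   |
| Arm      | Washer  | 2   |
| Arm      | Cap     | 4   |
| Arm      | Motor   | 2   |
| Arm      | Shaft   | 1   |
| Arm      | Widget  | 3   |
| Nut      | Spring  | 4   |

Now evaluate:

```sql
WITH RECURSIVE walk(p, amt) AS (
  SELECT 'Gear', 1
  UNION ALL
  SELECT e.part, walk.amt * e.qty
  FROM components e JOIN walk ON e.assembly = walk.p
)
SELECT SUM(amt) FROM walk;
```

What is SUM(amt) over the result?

32

Base: (Gear, amt=1).
Iteration 1: components of {Gear} -> Arm = 1*1 = 1, Bracket = 1*2 = 2, Nut = 1*2 = 2.
Iteration 2: components of {Arm,Bracket,Nut} -> Cap = 1*4 = 4, Hub = 2*3 = 6, Motor = 1*2 = 2, Shaft = 1*1 = 1, Spring = 2*4 = 8, Washer = 1*2 = 2, Widget = 1*3 = 3.
Iteration 3: no further components; recursion stops.
SUM(amt) = 1 + 2 + 2 + 1 + 8 + 6 + 2 + 4 + 2 + 1 + 3 = 32.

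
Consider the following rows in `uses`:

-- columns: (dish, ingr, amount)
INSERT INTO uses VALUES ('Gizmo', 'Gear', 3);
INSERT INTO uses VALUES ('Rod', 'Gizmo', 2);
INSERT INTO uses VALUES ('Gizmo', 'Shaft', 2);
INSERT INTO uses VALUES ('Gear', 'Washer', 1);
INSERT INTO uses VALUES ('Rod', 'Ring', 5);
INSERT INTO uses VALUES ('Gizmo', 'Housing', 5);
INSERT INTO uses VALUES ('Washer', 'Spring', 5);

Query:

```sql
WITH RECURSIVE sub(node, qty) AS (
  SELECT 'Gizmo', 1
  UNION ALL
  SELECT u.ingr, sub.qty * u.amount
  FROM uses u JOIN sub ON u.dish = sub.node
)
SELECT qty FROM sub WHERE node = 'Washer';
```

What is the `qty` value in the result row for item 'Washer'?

Base: (Gizmo, qty=1).
Iteration 1: components of {Gizmo} -> Gear = 1*3 = 3, Housing = 1*5 = 5, Shaft = 1*2 = 2.
Iteration 2: components of {Gear,Housing,Shaft} -> Washer = 3*1 = 3.
Iteration 3: components of {Washer} -> Spring = 3*5 = 15.
Iteration 4: no further components; recursion stops.

3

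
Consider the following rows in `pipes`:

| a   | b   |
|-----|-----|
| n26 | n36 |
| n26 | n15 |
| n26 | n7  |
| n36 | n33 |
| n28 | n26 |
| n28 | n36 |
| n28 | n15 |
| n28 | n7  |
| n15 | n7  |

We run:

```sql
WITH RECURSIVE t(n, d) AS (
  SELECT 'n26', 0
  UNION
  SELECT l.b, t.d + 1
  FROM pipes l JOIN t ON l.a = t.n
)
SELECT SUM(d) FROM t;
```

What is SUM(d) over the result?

Base: (n26, d=0).
Iteration 1: edges from {n26} -> (n15, d=1), (n36, d=1), (n7, d=1).
Iteration 2: edges from {n15,n36,n7} -> (n33, d=2), (n7, d=2).
Iteration 3: no outgoing edges from {n33,n7}; recursion stops.
SUM(d) = 0 + 1 + 1 + 1 + 2 + 2 = 7.

7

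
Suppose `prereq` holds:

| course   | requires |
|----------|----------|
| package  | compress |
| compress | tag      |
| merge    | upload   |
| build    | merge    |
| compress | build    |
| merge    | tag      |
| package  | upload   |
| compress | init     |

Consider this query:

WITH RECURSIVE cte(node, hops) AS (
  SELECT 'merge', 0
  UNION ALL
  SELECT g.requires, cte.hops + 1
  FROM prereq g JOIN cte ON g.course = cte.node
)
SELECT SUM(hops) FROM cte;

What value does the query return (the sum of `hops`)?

2

Base: (merge, hops=0).
Iteration 1: edges from {merge} -> (tag, hops=1), (upload, hops=1).
Iteration 2: no outgoing edges from {tag,upload}; recursion stops.
SUM(hops) = 0 + 1 + 1 = 2.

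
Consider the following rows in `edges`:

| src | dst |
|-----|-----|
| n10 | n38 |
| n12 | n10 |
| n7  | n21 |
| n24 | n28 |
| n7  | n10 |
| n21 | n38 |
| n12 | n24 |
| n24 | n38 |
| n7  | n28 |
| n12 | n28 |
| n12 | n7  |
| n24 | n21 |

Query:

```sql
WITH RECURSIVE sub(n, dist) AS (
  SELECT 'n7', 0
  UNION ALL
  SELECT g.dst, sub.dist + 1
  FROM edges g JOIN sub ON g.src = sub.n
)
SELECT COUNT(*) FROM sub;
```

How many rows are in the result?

6

Base: (n7, dist=0).
Iteration 1: edges from {n7} -> (n10, dist=1), (n21, dist=1), (n28, dist=1).
Iteration 2: edges from {n10,n21,n28} -> (n38, dist=2) x2. [UNION ALL keeps all 2 new rows, including repeats]
Iteration 3: no outgoing edges from {n38}; recursion stops.
Total rows emitted: 6.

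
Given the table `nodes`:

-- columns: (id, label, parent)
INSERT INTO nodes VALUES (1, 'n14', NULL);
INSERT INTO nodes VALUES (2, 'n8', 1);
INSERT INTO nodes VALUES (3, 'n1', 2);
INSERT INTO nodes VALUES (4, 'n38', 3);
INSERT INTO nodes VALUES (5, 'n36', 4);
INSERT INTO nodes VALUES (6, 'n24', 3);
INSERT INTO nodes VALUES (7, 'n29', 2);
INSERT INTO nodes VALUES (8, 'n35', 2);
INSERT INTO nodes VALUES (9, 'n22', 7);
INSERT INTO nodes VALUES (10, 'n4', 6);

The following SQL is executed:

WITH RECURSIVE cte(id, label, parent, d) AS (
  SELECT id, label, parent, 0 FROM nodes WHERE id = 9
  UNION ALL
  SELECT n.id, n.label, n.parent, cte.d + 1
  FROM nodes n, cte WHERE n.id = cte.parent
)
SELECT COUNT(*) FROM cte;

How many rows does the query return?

4

Base: id=9 (n22), parent=7, d 0.
Iteration 1: join on id=7 -> n29 (id 7, parent=2, d 1).
Iteration 2: join on id=2 -> n8 (id 2, parent=1, d 2).
Iteration 3: join on id=1 -> n14 (id 1, parent=NULL, d 3).
Iteration 4: parent is NULL; no match; recursion stops.
Total rows emitted: 4.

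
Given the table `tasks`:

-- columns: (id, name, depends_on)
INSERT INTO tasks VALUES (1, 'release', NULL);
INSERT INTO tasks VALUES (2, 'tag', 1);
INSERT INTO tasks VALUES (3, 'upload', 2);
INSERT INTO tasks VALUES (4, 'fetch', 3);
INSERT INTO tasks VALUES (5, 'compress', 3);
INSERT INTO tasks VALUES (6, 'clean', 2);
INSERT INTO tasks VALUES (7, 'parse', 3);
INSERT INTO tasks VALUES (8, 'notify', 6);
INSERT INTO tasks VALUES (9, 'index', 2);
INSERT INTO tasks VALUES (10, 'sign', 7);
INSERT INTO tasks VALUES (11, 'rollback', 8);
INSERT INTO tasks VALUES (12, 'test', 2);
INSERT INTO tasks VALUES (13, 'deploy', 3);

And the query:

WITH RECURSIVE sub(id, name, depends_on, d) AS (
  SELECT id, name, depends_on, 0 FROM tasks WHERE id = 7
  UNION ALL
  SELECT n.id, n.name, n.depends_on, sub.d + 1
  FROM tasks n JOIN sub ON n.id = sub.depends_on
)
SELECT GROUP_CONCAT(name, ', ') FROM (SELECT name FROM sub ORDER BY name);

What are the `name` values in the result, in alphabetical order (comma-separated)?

parse, release, tag, upload

Base: id=7 (parse), depends_on=3, d 0.
Iteration 1: join on id=3 -> upload (id 3, depends_on=2, d 1).
Iteration 2: join on id=2 -> tag (id 2, depends_on=1, d 2).
Iteration 3: join on id=1 -> release (id 1, depends_on=NULL, d 3).
Iteration 4: depends_on is NULL; no match; recursion stops.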